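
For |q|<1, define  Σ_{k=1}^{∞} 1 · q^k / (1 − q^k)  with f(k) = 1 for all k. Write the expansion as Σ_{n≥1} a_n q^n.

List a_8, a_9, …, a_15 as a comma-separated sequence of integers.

[q^8] f(8)=1,f(4)=1,f(2)=1,f(1)=1 ⇒ 4
[q^9] f(1)=1,f(3)=1,f(9)=1 ⇒ 3
q^10  k|10↦f(k): 10:1 5:1 2:1 1:1  a_10=4
d|11:{11,1}  Σf=1+1=2
q^12  k|12↦f(k): 12:1 6:1 4:1 3:1 2:1 1:1  a_12=6
n=13: 1·13 13·1  f→[1+1]=2
n=14: 1·14 2·7 7·2 14·1  f→[1+1+1+1]=4
d|15:{1,3,5,15}  Σf=1+1+1+1=4

4, 3, 4, 2, 6, 2, 4, 4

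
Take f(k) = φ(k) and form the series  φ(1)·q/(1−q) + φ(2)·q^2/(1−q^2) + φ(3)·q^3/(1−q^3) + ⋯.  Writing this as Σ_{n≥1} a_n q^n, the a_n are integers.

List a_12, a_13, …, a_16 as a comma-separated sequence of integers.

[q^12] φ(1)=1,φ(2)=1,φ(3)=2,φ(4)=2,φ(6)=2,φ(12)=4 ⇒ 12
[q^13] φ(13)=12,φ(1)=1 ⇒ 13
n=14: 1·14 2·7 7·2 14·1  φ→[1+1+6+6]=14
d|15:{1,3,5,15}  Σφ=1+2+4+8=15
q^16  k|16↦φ(k): 1:1 2:1 4:2 8:4 16:8  a_16=16

12, 13, 14, 15, 16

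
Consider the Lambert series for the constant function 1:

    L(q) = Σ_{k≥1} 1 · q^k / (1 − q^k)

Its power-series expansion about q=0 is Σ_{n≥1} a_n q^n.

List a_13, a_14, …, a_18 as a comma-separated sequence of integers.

n=13: 13·1 1·13  f→[1+1]=2
d|14:{14,7,2,1}  Σf=1+1+1+1=4
d|15:{1,3,5,15}  Σf=1+1+1+1=4
d|16:{1,2,4,8,16}  Σf=1+1+1+1+1=5
q^17  k|17↦f(k): 17:1 1:1  a_17=2
q^18  k|18↦f(k): 1:1 2:1 3:1 6:1 9:1 18:1  a_18=6

2, 4, 4, 5, 2, 6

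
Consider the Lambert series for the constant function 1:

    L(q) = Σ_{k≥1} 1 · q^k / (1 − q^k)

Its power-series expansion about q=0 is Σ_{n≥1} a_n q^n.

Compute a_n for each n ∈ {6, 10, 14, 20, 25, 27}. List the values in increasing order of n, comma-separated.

4, 4, 4, 6, 3, 4

d|6:{6,3,2,1}  Σf=1+1+1+1=4
n=10: 10·1 5·2 2·5 1·10  f→[1+1+1+1]=4
d|14:{14,7,2,1}  Σf=1+1+1+1=4
q^20  k|20↦f(k): 20:1 10:1 5:1 4:1 2:1 1:1  a_20=6
n=25: 1·25 5·5 25·1  f→[1+1+1]=3
[q^27] f(27)=1,f(9)=1,f(3)=1,f(1)=1 ⇒ 4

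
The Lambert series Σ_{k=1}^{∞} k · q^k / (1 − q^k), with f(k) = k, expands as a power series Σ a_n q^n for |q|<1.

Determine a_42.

a_42 = 96

q^42  k|42↦f(k): 1:1 2:2 3:3 6:6 7:7 14:14 21:21 42:42  a_42=96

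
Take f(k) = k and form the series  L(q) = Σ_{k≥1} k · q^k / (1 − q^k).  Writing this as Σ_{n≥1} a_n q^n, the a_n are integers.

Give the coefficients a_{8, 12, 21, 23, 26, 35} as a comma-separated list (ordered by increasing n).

q^8  k|8↦f(k): 8:8 4:4 2:2 1:1  a_8=15
[q^12] f(1)=1,f(2)=2,f(3)=3,f(4)=4,f(6)=6,f(12)=12 ⇒ 28
n=21: 1·21 3·7 7·3 21·1  f→[1+3+7+21]=32
n=23: 1·23 23·1  f→[1+23]=24
n=26: 1·26 2·13 13·2 26·1  f→[1+2+13+26]=42
n=35: 1·35 5·7 7·5 35·1  f→[1+5+7+35]=48

15, 28, 32, 24, 42, 48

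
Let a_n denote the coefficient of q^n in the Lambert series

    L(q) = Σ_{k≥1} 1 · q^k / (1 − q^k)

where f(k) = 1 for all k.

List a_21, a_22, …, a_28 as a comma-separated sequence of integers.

n=21: 21·1 7·3 3·7 1·21  f→[1+1+1+1]=4
[q^22] f(1)=1,f(2)=1,f(11)=1,f(22)=1 ⇒ 4
d|23:{23,1}  Σf=1+1=2
n=24: 24·1 12·2 8·3 6·4 4·6 3·8 2·12 1·24  f→[1+1+1+1+1+1+1+1]=8
d|25:{25,5,1}  Σf=1+1+1=3
d|26:{26,13,2,1}  Σf=1+1+1+1=4
d|27:{1,3,9,27}  Σf=1+1+1+1=4
q^28  k|28↦f(k): 1:1 2:1 4:1 7:1 14:1 28:1  a_28=6

4, 4, 2, 8, 3, 4, 4, 6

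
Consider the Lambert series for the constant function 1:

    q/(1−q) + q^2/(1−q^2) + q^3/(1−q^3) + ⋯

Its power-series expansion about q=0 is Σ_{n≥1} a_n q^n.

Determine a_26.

[q^26] f(26)=1,f(13)=1,f(2)=1,f(1)=1 ⇒ 4

a_26 = 4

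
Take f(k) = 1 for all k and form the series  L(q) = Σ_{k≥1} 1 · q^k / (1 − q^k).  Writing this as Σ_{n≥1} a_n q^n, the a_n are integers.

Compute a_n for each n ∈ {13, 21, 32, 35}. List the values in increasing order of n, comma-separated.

n=13: 1·13 13·1  f→[1+1]=2
n=21: 1·21 3·7 7·3 21·1  f→[1+1+1+1]=4
q^32  k|32↦f(k): 32:1 16:1 8:1 4:1 2:1 1:1  a_32=6
[q^35] f(35)=1,f(7)=1,f(5)=1,f(1)=1 ⇒ 4

2, 4, 6, 4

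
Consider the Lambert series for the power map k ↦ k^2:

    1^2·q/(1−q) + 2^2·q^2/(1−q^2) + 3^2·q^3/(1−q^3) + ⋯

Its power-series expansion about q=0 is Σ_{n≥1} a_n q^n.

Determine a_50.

a_50 = 3255

[q^50] f(1)=1,f(2)=4,f(5)=25,f(10)=100,f(25)=625,f(50)=2500 ⇒ 3255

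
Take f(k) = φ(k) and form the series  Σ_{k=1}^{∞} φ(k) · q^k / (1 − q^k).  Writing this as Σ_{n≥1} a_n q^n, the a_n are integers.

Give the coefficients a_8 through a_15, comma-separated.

n=8: 1·8 2·4 4·2 8·1  φ→[1+1+2+4]=8
n=9: 9·1 3·3 1·9  φ→[6+2+1]=9
q^10  k|10↦φ(k): 10:4 5:4 2:1 1:1  a_10=10
q^11  k|11↦φ(k): 1:1 11:10  a_11=11
d|12:{12,6,4,3,2,1}  Σφ=4+2+2+2+1+1=12
q^13  k|13↦φ(k): 1:1 13:12  a_13=13
q^14  k|14↦φ(k): 1:1 2:1 7:6 14:6  a_14=14
q^15  k|15↦φ(k): 15:8 5:4 3:2 1:1  a_15=15

8, 9, 10, 11, 12, 13, 14, 15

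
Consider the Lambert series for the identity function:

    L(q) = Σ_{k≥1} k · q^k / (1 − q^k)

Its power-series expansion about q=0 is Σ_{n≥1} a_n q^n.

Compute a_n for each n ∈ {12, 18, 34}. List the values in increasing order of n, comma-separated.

28, 39, 54

d|12:{1,2,3,4,6,12}  Σf=1+2+3+4+6+12=28
q^18  k|18↦f(k): 18:18 9:9 6:6 3:3 2:2 1:1  a_18=39
n=34: 1·34 2·17 17·2 34·1  f→[1+2+17+34]=54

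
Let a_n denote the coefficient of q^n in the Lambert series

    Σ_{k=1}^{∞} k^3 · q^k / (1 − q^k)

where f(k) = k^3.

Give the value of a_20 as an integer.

a_20 = 9198

d|20:{20,10,5,4,2,1}  Σf=8000+1000+125+64+8+1=9198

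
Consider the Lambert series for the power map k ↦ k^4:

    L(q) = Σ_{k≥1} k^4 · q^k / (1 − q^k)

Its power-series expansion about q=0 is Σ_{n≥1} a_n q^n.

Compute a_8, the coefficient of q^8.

a_8 = 4369

[q^8] f(1)=1,f(2)=16,f(4)=256,f(8)=4096 ⇒ 4369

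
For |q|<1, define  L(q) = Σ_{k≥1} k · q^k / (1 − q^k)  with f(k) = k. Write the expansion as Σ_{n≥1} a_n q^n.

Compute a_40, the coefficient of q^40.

a_40 = 90

[q^40] f(1)=1,f(2)=2,f(4)=4,f(5)=5,f(8)=8,f(10)=10,f(20)=20,f(40)=40 ⇒ 90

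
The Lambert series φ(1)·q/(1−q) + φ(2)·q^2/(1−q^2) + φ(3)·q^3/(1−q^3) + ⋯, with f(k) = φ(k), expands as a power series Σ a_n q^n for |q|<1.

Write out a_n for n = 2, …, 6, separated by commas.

q^2  k|2↦φ(k): 1:1 2:1  a_2=2
n=3: 3·1 1·3  φ→[2+1]=3
[q^4] φ(4)=2,φ(2)=1,φ(1)=1 ⇒ 4
q^5  k|5↦φ(k): 5:4 1:1  a_5=5
q^6  k|6↦φ(k): 1:1 2:1 3:2 6:2  a_6=6

2, 3, 4, 5, 6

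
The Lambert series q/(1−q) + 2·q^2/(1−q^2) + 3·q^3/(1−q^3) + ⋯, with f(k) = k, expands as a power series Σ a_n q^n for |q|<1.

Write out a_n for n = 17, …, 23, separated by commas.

18, 39, 20, 42, 32, 36, 24

d|17:{17,1}  Σf=17+1=18
[q^18] f(18)=18,f(9)=9,f(6)=6,f(3)=3,f(2)=2,f(1)=1 ⇒ 39
d|19:{1,19}  Σf=1+19=20
n=20: 20·1 10·2 5·4 4·5 2·10 1·20  f→[20+10+5+4+2+1]=42
n=21: 1·21 3·7 7·3 21·1  f→[1+3+7+21]=32
d|22:{1,2,11,22}  Σf=1+2+11+22=36
q^23  k|23↦f(k): 1:1 23:23  a_23=24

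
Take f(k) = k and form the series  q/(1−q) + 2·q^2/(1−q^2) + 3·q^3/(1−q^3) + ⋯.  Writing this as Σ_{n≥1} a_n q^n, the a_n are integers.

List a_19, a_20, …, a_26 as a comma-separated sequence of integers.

q^19  k|19↦f(k): 1:1 19:19  a_19=20
[q^20] f(20)=20,f(10)=10,f(5)=5,f(4)=4,f(2)=2,f(1)=1 ⇒ 42
n=21: 21·1 7·3 3·7 1·21  f→[21+7+3+1]=32
[q^22] f(22)=22,f(11)=11,f(2)=2,f(1)=1 ⇒ 36
d|23:{23,1}  Σf=23+1=24
d|24:{24,12,8,6,4,3,2,1}  Σf=24+12+8+6+4+3+2+1=60
d|25:{25,5,1}  Σf=25+5+1=31
q^26  k|26↦f(k): 1:1 2:2 13:13 26:26  a_26=42

20, 42, 32, 36, 24, 60, 31, 42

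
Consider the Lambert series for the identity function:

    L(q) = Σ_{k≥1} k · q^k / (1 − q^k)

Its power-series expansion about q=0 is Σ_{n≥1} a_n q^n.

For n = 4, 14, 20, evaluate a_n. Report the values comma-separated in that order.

d|4:{4,2,1}  Σf=4+2+1=7
[q^14] f(1)=1,f(2)=2,f(7)=7,f(14)=14 ⇒ 24
[q^20] f(20)=20,f(10)=10,f(5)=5,f(4)=4,f(2)=2,f(1)=1 ⇒ 42

7, 24, 42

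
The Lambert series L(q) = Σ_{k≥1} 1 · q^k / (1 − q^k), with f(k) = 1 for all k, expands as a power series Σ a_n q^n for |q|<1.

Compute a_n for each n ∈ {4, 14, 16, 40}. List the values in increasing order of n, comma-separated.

[q^4] f(1)=1,f(2)=1,f(4)=1 ⇒ 3
n=14: 14·1 7·2 2·7 1·14  f→[1+1+1+1]=4
q^16  k|16↦f(k): 16:1 8:1 4:1 2:1 1:1  a_16=5
[q^40] f(1)=1,f(2)=1,f(4)=1,f(5)=1,f(8)=1,f(10)=1,f(20)=1,f(40)=1 ⇒ 8

3, 4, 5, 8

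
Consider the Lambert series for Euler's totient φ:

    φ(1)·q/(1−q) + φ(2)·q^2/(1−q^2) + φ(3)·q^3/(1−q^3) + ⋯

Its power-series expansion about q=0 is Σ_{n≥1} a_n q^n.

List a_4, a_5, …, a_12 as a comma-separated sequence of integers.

d|4:{4,2,1}  Σφ=2+1+1=4
d|5:{1,5}  Σφ=1+4=5
[q^6] φ(1)=1,φ(2)=1,φ(3)=2,φ(6)=2 ⇒ 6
d|7:{1,7}  Σφ=1+6=7
[q^8] φ(1)=1,φ(2)=1,φ(4)=2,φ(8)=4 ⇒ 8
n=9: 9·1 3·3 1·9  φ→[6+2+1]=9
[q^10] φ(1)=1,φ(2)=1,φ(5)=4,φ(10)=4 ⇒ 10
[q^11] φ(1)=1,φ(11)=10 ⇒ 11
n=12: 12·1 6·2 4·3 3·4 2·6 1·12  φ→[4+2+2+2+1+1]=12

4, 5, 6, 7, 8, 9, 10, 11, 12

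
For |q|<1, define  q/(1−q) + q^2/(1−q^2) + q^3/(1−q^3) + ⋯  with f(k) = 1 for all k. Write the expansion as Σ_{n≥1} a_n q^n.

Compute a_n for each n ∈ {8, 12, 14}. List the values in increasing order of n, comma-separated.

4, 6, 4

[q^8] f(8)=1,f(4)=1,f(2)=1,f(1)=1 ⇒ 4
[q^12] f(12)=1,f(6)=1,f(4)=1,f(3)=1,f(2)=1,f(1)=1 ⇒ 6
q^14  k|14↦f(k): 14:1 7:1 2:1 1:1  a_14=4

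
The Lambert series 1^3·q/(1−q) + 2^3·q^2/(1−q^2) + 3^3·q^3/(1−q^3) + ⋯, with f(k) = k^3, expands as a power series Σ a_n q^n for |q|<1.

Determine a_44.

a_44 = 97236

q^44  k|44↦f(k): 44:85184 22:10648 11:1331 4:64 2:8 1:1  a_44=97236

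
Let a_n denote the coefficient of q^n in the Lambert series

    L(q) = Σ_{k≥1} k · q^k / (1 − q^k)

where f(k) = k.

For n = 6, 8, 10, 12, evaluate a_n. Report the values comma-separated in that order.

d|6:{1,2,3,6}  Σf=1+2+3+6=12
[q^8] f(1)=1,f(2)=2,f(4)=4,f(8)=8 ⇒ 15
q^10  k|10↦f(k): 10:10 5:5 2:2 1:1  a_10=18
[q^12] f(12)=12,f(6)=6,f(4)=4,f(3)=3,f(2)=2,f(1)=1 ⇒ 28

12, 15, 18, 28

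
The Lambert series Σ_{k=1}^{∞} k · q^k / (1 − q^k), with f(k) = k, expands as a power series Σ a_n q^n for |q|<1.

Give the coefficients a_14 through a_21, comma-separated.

24, 24, 31, 18, 39, 20, 42, 32

n=14: 14·1 7·2 2·7 1·14  f→[14+7+2+1]=24
[q^15] f(15)=15,f(5)=5,f(3)=3,f(1)=1 ⇒ 24
[q^16] f(16)=16,f(8)=8,f(4)=4,f(2)=2,f(1)=1 ⇒ 31
[q^17] f(17)=17,f(1)=1 ⇒ 18
[q^18] f(1)=1,f(2)=2,f(3)=3,f(6)=6,f(9)=9,f(18)=18 ⇒ 39
[q^19] f(19)=19,f(1)=1 ⇒ 20
[q^20] f(1)=1,f(2)=2,f(4)=4,f(5)=5,f(10)=10,f(20)=20 ⇒ 42
n=21: 21·1 7·3 3·7 1·21  f→[21+7+3+1]=32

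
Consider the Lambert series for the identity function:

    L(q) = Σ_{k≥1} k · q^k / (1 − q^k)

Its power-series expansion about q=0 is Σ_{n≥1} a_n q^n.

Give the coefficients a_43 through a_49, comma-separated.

d|43:{1,43}  Σf=1+43=44
q^44  k|44↦f(k): 1:1 2:2 4:4 11:11 22:22 44:44  a_44=84
[q^45] f(1)=1,f(3)=3,f(5)=5,f(9)=9,f(15)=15,f(45)=45 ⇒ 78
q^46  k|46↦f(k): 46:46 23:23 2:2 1:1  a_46=72
n=47: 47·1 1·47  f→[47+1]=48
n=48: 1·48 2·24 3·16 4·12 6·8 8·6 12·4 16·3 24·2 48·1  f→[1+2+3+4+6+8+12+16+24+48]=124
q^49  k|49↦f(k): 49:49 7:7 1:1  a_49=57

44, 84, 78, 72, 48, 124, 57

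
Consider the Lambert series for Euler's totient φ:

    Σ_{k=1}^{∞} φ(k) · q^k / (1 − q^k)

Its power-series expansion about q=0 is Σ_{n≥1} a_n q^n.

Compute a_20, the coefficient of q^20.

n=20: 20·1 10·2 5·4 4·5 2·10 1·20  φ→[8+4+4+2+1+1]=20

a_20 = 20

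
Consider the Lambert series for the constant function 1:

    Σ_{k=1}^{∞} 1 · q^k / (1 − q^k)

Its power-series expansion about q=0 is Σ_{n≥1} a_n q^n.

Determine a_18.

n=18: 1·18 2·9 3·6 6·3 9·2 18·1  f→[1+1+1+1+1+1]=6

a_18 = 6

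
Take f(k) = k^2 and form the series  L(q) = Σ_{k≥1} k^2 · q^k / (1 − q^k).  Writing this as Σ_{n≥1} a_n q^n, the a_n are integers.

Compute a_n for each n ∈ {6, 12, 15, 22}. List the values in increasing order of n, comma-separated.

d|6:{1,2,3,6}  Σf=1+4+9+36=50
n=12: 1·12 2·6 3·4 4·3 6·2 12·1  f→[1+4+9+16+36+144]=210
[q^15] f(1)=1,f(3)=9,f(5)=25,f(15)=225 ⇒ 260
q^22  k|22↦f(k): 1:1 2:4 11:121 22:484  a_22=610

50, 210, 260, 610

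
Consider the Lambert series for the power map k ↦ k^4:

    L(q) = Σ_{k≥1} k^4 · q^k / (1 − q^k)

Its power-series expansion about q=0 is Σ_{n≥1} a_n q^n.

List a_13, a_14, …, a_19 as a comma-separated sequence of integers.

28562, 40834, 51332, 69905, 83522, 112931, 130322

q^13  k|13↦f(k): 13:28561 1:1  a_13=28562
d|14:{14,7,2,1}  Σf=38416+2401+16+1=40834
q^15  k|15↦f(k): 1:1 3:81 5:625 15:50625  a_15=51332
n=16: 16·1 8·2 4·4 2·8 1·16  f→[65536+4096+256+16+1]=69905
[q^17] f(17)=83521,f(1)=1 ⇒ 83522
n=18: 18·1 9·2 6·3 3·6 2·9 1·18  f→[104976+6561+1296+81+16+1]=112931
[q^19] f(1)=1,f(19)=130321 ⇒ 130322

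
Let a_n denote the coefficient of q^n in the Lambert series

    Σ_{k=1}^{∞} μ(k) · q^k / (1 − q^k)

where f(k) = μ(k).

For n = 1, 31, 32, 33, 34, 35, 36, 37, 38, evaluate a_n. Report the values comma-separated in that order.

[q^1] μ(1)=1 ⇒ 1
[q^31] μ(31)=-1,μ(1)=1 ⇒ 0
q^32  k|32↦μ(k): 32:0 16:0 8:0 4:0 2:-1 1:1  a_32=0
n=33: 33·1 11·3 3·11 1·33  μ→[1+(-1)+(-1)+1]=0
[q^34] μ(34)=1,μ(17)=-1,μ(2)=-1,μ(1)=1 ⇒ 0
q^35  k|35↦μ(k): 35:1 7:-1 5:-1 1:1  a_35=0
n=36: 1·36 2·18 3·12 4·9 6·6 9·4 12·3 18·2 36·1  μ→[1+(-1)+(-1)+0+1+0+0+0+0]=0
[q^37] μ(37)=-1,μ(1)=1 ⇒ 0
q^38  k|38↦μ(k): 38:1 19:-1 2:-1 1:1  a_38=0

1, 0, 0, 0, 0, 0, 0, 0, 0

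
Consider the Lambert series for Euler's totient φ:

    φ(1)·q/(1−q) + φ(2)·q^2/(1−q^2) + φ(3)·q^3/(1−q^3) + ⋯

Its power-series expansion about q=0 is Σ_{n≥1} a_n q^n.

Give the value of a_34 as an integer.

d|34:{1,2,17,34}  Σφ=1+1+16+16=34

a_34 = 34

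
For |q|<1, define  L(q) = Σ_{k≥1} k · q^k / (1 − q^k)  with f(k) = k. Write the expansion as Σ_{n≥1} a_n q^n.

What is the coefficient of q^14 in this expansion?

q^14  k|14↦f(k): 1:1 2:2 7:7 14:14  a_14=24

a_14 = 24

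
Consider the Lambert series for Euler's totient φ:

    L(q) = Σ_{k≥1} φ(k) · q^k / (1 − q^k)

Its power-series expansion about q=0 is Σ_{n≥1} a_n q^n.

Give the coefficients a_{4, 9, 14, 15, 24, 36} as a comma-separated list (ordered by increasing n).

[q^4] φ(4)=2,φ(2)=1,φ(1)=1 ⇒ 4
[q^9] φ(1)=1,φ(3)=2,φ(9)=6 ⇒ 9
n=14: 1·14 2·7 7·2 14·1  φ→[1+1+6+6]=14
[q^15] φ(15)=8,φ(5)=4,φ(3)=2,φ(1)=1 ⇒ 15
n=24: 1·24 2·12 3·8 4·6 6·4 8·3 12·2 24·1  φ→[1+1+2+2+2+4+4+8]=24
n=36: 1·36 2·18 3·12 4·9 6·6 9·4 12·3 18·2 36·1  φ→[1+1+2+2+2+6+4+6+12]=36

4, 9, 14, 15, 24, 36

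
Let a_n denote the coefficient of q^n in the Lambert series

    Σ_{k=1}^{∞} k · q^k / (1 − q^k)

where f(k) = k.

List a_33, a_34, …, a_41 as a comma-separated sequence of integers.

d|33:{1,3,11,33}  Σf=1+3+11+33=48
q^34  k|34↦f(k): 1:1 2:2 17:17 34:34  a_34=54
n=35: 35·1 7·5 5·7 1·35  f→[35+7+5+1]=48
[q^36] f(1)=1,f(2)=2,f(3)=3,f(4)=4,f(6)=6,f(9)=9,f(12)=12,f(18)=18,f(36)=36 ⇒ 91
d|37:{1,37}  Σf=1+37=38
[q^38] f(1)=1,f(2)=2,f(19)=19,f(38)=38 ⇒ 60
n=39: 39·1 13·3 3·13 1·39  f→[39+13+3+1]=56
q^40  k|40↦f(k): 1:1 2:2 4:4 5:5 8:8 10:10 20:20 40:40  a_40=90
q^41  k|41↦f(k): 41:41 1:1  a_41=42

48, 54, 48, 91, 38, 60, 56, 90, 42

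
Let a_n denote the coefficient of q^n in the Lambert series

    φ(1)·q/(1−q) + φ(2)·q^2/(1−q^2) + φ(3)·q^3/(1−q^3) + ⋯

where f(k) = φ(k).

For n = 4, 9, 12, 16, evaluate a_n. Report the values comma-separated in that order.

n=4: 1·4 2·2 4·1  φ→[1+1+2]=4
n=9: 9·1 3·3 1·9  φ→[6+2+1]=9
n=12: 1·12 2·6 3·4 4·3 6·2 12·1  φ→[1+1+2+2+2+4]=12
d|16:{16,8,4,2,1}  Σφ=8+4+2+1+1=16

4, 9, 12, 16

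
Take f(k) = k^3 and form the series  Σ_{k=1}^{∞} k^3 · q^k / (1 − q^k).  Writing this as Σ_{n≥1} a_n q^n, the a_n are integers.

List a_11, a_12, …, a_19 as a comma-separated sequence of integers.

1332, 2044, 2198, 3096, 3528, 4681, 4914, 6813, 6860

n=11: 1·11 11·1  f→[1+1331]=1332
[q^12] f(12)=1728,f(6)=216,f(4)=64,f(3)=27,f(2)=8,f(1)=1 ⇒ 2044
d|13:{13,1}  Σf=2197+1=2198
[q^14] f(14)=2744,f(7)=343,f(2)=8,f(1)=1 ⇒ 3096
q^15  k|15↦f(k): 15:3375 5:125 3:27 1:1  a_15=3528
q^16  k|16↦f(k): 16:4096 8:512 4:64 2:8 1:1  a_16=4681
[q^17] f(17)=4913,f(1)=1 ⇒ 4914
[q^18] f(1)=1,f(2)=8,f(3)=27,f(6)=216,f(9)=729,f(18)=5832 ⇒ 6813
q^19  k|19↦f(k): 1:1 19:6859  a_19=6860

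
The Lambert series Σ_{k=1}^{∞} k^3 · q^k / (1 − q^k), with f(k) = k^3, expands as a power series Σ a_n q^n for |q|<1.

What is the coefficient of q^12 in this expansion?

q^12  k|12↦f(k): 1:1 2:8 3:27 4:64 6:216 12:1728  a_12=2044

a_12 = 2044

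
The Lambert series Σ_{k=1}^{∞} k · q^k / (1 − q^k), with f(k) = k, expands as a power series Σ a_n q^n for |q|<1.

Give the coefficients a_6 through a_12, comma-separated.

q^6  k|6↦f(k): 6:6 3:3 2:2 1:1  a_6=12
q^7  k|7↦f(k): 1:1 7:7  a_7=8
q^8  k|8↦f(k): 1:1 2:2 4:4 8:8  a_8=15
d|9:{9,3,1}  Σf=9+3+1=13
[q^10] f(10)=10,f(5)=5,f(2)=2,f(1)=1 ⇒ 18
d|11:{11,1}  Σf=11+1=12
[q^12] f(1)=1,f(2)=2,f(3)=3,f(4)=4,f(6)=6,f(12)=12 ⇒ 28

12, 8, 15, 13, 18, 12, 28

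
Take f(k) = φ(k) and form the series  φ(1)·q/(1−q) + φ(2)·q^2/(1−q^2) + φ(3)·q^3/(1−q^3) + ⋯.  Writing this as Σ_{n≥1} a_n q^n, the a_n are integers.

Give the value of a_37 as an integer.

q^37  k|37↦φ(k): 37:36 1:1  a_37=37

a_37 = 37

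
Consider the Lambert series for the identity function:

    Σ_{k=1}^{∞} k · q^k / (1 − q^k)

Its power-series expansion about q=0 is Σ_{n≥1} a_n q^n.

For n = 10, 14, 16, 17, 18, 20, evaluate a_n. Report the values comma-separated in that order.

n=10: 10·1 5·2 2·5 1·10  f→[10+5+2+1]=18
[q^14] f(1)=1,f(2)=2,f(7)=7,f(14)=14 ⇒ 24
q^16  k|16↦f(k): 1:1 2:2 4:4 8:8 16:16  a_16=31
d|17:{17,1}  Σf=17+1=18
[q^18] f(1)=1,f(2)=2,f(3)=3,f(6)=6,f(9)=9,f(18)=18 ⇒ 39
n=20: 1·20 2·10 4·5 5·4 10·2 20·1  f→[1+2+4+5+10+20]=42

18, 24, 31, 18, 39, 42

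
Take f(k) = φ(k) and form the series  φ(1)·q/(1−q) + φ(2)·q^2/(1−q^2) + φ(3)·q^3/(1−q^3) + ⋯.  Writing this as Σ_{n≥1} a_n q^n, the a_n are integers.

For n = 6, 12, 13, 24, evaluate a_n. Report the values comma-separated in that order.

q^6  k|6↦φ(k): 1:1 2:1 3:2 6:2  a_6=6
[q^12] φ(12)=4,φ(6)=2,φ(4)=2,φ(3)=2,φ(2)=1,φ(1)=1 ⇒ 12
[q^13] φ(1)=1,φ(13)=12 ⇒ 13
[q^24] φ(1)=1,φ(2)=1,φ(3)=2,φ(4)=2,φ(6)=2,φ(8)=4,φ(12)=4,φ(24)=8 ⇒ 24

6, 12, 13, 24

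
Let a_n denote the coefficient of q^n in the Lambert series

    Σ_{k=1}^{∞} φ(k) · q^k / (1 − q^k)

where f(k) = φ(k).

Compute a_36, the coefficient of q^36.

n=36: 36·1 18·2 12·3 9·4 6·6 4·9 3·12 2·18 1·36  φ→[12+6+4+6+2+2+2+1+1]=36

a_36 = 36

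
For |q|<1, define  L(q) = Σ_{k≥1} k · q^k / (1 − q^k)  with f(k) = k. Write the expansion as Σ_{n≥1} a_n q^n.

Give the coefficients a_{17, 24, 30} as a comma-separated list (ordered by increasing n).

d|17:{17,1}  Σf=17+1=18
[q^24] f(1)=1,f(2)=2,f(3)=3,f(4)=4,f(6)=6,f(8)=8,f(12)=12,f(24)=24 ⇒ 60
q^30  k|30↦f(k): 30:30 15:15 10:10 6:6 5:5 3:3 2:2 1:1  a_30=72

18, 60, 72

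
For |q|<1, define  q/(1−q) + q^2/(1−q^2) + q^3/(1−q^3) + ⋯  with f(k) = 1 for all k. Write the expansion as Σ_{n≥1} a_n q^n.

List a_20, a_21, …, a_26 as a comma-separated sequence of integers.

n=20: 1·20 2·10 4·5 5·4 10·2 20·1  f→[1+1+1+1+1+1]=6
[q^21] f(1)=1,f(3)=1,f(7)=1,f(21)=1 ⇒ 4
q^22  k|22↦f(k): 1:1 2:1 11:1 22:1  a_22=4
d|23:{23,1}  Σf=1+1=2
[q^24] f(24)=1,f(12)=1,f(8)=1,f(6)=1,f(4)=1,f(3)=1,f(2)=1,f(1)=1 ⇒ 8
n=25: 1·25 5·5 25·1  f→[1+1+1]=3
n=26: 26·1 13·2 2·13 1·26  f→[1+1+1+1]=4

6, 4, 4, 2, 8, 3, 4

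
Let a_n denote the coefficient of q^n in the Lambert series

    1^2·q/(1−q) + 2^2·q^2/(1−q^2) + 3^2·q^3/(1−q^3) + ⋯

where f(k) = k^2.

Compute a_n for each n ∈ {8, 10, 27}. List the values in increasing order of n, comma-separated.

[q^8] f(8)=64,f(4)=16,f(2)=4,f(1)=1 ⇒ 85
q^10  k|10↦f(k): 10:100 5:25 2:4 1:1  a_10=130
d|27:{1,3,9,27}  Σf=1+9+81+729=820

85, 130, 820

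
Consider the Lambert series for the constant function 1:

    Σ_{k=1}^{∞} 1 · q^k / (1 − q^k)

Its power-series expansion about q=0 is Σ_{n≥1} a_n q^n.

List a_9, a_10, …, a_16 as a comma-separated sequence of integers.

3, 4, 2, 6, 2, 4, 4, 5

[q^9] f(1)=1,f(3)=1,f(9)=1 ⇒ 3
[q^10] f(10)=1,f(5)=1,f(2)=1,f(1)=1 ⇒ 4
q^11  k|11↦f(k): 11:1 1:1  a_11=2
d|12:{1,2,3,4,6,12}  Σf=1+1+1+1+1+1=6
[q^13] f(1)=1,f(13)=1 ⇒ 2
d|14:{14,7,2,1}  Σf=1+1+1+1=4
[q^15] f(15)=1,f(5)=1,f(3)=1,f(1)=1 ⇒ 4
n=16: 16·1 8·2 4·4 2·8 1·16  f→[1+1+1+1+1]=5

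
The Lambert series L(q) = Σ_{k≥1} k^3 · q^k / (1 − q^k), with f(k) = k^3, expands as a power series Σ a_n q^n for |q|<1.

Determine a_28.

d|28:{28,14,7,4,2,1}  Σf=21952+2744+343+64+8+1=25112

a_28 = 25112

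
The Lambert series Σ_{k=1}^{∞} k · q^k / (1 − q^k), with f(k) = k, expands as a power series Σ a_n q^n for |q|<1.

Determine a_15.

q^15  k|15↦f(k): 15:15 5:5 3:3 1:1  a_15=24

a_15 = 24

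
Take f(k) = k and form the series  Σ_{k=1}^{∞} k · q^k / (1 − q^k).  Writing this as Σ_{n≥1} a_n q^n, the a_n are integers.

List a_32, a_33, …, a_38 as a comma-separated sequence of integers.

63, 48, 54, 48, 91, 38, 60

[q^32] f(1)=1,f(2)=2,f(4)=4,f(8)=8,f(16)=16,f(32)=32 ⇒ 63
[q^33] f(33)=33,f(11)=11,f(3)=3,f(1)=1 ⇒ 48
q^34  k|34↦f(k): 1:1 2:2 17:17 34:34  a_34=54
[q^35] f(35)=35,f(7)=7,f(5)=5,f(1)=1 ⇒ 48
d|36:{36,18,12,9,6,4,3,2,1}  Σf=36+18+12+9+6+4+3+2+1=91
[q^37] f(1)=1,f(37)=37 ⇒ 38
q^38  k|38↦f(k): 1:1 2:2 19:19 38:38  a_38=60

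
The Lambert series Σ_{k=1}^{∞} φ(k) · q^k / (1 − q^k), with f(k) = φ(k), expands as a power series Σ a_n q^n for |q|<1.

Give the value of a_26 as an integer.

n=26: 1·26 2·13 13·2 26·1  φ→[1+1+12+12]=26

a_26 = 26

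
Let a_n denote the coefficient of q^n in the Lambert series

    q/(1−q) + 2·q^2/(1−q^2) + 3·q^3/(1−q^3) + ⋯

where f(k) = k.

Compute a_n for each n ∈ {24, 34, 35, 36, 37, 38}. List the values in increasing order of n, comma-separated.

60, 54, 48, 91, 38, 60

n=24: 24·1 12·2 8·3 6·4 4·6 3·8 2·12 1·24  f→[24+12+8+6+4+3+2+1]=60
q^34  k|34↦f(k): 34:34 17:17 2:2 1:1  a_34=54
[q^35] f(35)=35,f(7)=7,f(5)=5,f(1)=1 ⇒ 48
q^36  k|36↦f(k): 1:1 2:2 3:3 4:4 6:6 9:9 12:12 18:18 36:36  a_36=91
d|37:{37,1}  Σf=37+1=38
d|38:{38,19,2,1}  Σf=38+19+2+1=60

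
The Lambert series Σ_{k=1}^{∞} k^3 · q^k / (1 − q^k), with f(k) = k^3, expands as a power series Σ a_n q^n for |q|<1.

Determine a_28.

[q^28] f(28)=21952,f(14)=2744,f(7)=343,f(4)=64,f(2)=8,f(1)=1 ⇒ 25112

a_28 = 25112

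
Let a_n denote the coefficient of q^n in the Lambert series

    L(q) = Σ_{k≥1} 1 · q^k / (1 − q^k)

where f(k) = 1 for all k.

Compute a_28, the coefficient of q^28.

a_28 = 6

d|28:{28,14,7,4,2,1}  Σf=1+1+1+1+1+1=6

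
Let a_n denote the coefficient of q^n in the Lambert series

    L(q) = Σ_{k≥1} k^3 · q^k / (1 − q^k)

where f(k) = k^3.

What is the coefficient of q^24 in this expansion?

a_24 = 16380

q^24  k|24↦f(k): 24:13824 12:1728 8:512 6:216 4:64 3:27 2:8 1:1  a_24=16380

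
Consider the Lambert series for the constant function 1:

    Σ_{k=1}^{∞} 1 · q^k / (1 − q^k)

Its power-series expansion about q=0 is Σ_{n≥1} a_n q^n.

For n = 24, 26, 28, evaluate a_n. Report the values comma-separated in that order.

[q^24] f(24)=1,f(12)=1,f(8)=1,f(6)=1,f(4)=1,f(3)=1,f(2)=1,f(1)=1 ⇒ 8
q^26  k|26↦f(k): 1:1 2:1 13:1 26:1  a_26=4
[q^28] f(1)=1,f(2)=1,f(4)=1,f(7)=1,f(14)=1,f(28)=1 ⇒ 6

8, 4, 6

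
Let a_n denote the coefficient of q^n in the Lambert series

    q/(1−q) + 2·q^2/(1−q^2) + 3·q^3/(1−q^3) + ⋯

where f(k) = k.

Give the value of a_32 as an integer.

q^32  k|32↦f(k): 32:32 16:16 8:8 4:4 2:2 1:1  a_32=63

a_32 = 63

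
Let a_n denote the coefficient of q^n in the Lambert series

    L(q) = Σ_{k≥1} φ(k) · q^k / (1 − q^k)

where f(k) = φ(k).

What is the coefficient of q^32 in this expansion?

[q^32] φ(32)=16,φ(16)=8,φ(8)=4,φ(4)=2,φ(2)=1,φ(1)=1 ⇒ 32

a_32 = 32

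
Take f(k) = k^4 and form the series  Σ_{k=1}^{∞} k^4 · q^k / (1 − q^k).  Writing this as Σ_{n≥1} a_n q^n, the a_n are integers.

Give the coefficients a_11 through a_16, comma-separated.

14642, 22386, 28562, 40834, 51332, 69905

[q^11] f(11)=14641,f(1)=1 ⇒ 14642
d|12:{1,2,3,4,6,12}  Σf=1+16+81+256+1296+20736=22386
d|13:{13,1}  Σf=28561+1=28562
q^14  k|14↦f(k): 14:38416 7:2401 2:16 1:1  a_14=40834
[q^15] f(15)=50625,f(5)=625,f(3)=81,f(1)=1 ⇒ 51332
n=16: 1·16 2·8 4·4 8·2 16·1  f→[1+16+256+4096+65536]=69905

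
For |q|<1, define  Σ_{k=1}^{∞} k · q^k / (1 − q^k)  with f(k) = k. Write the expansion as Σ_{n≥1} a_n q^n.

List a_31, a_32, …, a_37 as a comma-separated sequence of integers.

n=31: 31·1 1·31  f→[31+1]=32
d|32:{1,2,4,8,16,32}  Σf=1+2+4+8+16+32=63
q^33  k|33↦f(k): 33:33 11:11 3:3 1:1  a_33=48
[q^34] f(1)=1,f(2)=2,f(17)=17,f(34)=34 ⇒ 54
[q^35] f(35)=35,f(7)=7,f(5)=5,f(1)=1 ⇒ 48
n=36: 36·1 18·2 12·3 9·4 6·6 4·9 3·12 2·18 1·36  f→[36+18+12+9+6+4+3+2+1]=91
d|37:{37,1}  Σf=37+1=38

32, 63, 48, 54, 48, 91, 38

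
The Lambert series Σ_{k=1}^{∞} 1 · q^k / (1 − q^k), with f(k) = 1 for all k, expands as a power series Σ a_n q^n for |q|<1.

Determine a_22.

a_22 = 4

q^22  k|22↦f(k): 22:1 11:1 2:1 1:1  a_22=4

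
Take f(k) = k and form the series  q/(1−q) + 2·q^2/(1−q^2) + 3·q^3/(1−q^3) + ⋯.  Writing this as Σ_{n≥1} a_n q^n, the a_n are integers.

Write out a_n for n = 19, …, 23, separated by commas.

20, 42, 32, 36, 24

q^19  k|19↦f(k): 19:19 1:1  a_19=20
d|20:{1,2,4,5,10,20}  Σf=1+2+4+5+10+20=42
[q^21] f(1)=1,f(3)=3,f(7)=7,f(21)=21 ⇒ 32
[q^22] f(1)=1,f(2)=2,f(11)=11,f(22)=22 ⇒ 36
q^23  k|23↦f(k): 23:23 1:1  a_23=24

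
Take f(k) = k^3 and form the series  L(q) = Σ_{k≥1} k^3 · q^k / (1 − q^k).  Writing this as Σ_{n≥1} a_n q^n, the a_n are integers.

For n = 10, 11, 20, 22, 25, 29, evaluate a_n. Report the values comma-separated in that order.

d|10:{1,2,5,10}  Σf=1+8+125+1000=1134
q^11  k|11↦f(k): 1:1 11:1331  a_11=1332
n=20: 20·1 10·2 5·4 4·5 2·10 1·20  f→[8000+1000+125+64+8+1]=9198
n=22: 1·22 2·11 11·2 22·1  f→[1+8+1331+10648]=11988
q^25  k|25↦f(k): 25:15625 5:125 1:1  a_25=15751
d|29:{29,1}  Σf=24389+1=24390

1134, 1332, 9198, 11988, 15751, 24390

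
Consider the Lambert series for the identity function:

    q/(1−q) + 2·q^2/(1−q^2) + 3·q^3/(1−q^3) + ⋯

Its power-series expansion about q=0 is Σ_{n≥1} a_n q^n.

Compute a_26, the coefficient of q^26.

[q^26] f(26)=26,f(13)=13,f(2)=2,f(1)=1 ⇒ 42

a_26 = 42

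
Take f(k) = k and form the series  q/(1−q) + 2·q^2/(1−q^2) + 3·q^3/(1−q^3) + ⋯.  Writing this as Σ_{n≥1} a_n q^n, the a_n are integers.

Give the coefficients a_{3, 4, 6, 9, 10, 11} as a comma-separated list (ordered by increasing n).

4, 7, 12, 13, 18, 12

n=3: 1·3 3·1  f→[1+3]=4
[q^4] f(4)=4,f(2)=2,f(1)=1 ⇒ 7
q^6  k|6↦f(k): 6:6 3:3 2:2 1:1  a_6=12
d|9:{1,3,9}  Σf=1+3+9=13
[q^10] f(1)=1,f(2)=2,f(5)=5,f(10)=10 ⇒ 18
q^11  k|11↦f(k): 11:11 1:1  a_11=12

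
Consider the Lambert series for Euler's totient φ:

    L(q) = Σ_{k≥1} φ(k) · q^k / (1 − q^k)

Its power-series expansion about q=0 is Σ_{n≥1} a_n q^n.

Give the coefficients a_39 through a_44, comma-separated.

n=39: 39·1 13·3 3·13 1·39  φ→[24+12+2+1]=39
q^40  k|40↦φ(k): 1:1 2:1 4:2 5:4 8:4 10:4 20:8 40:16  a_40=40
[q^41] φ(1)=1,φ(41)=40 ⇒ 41
d|42:{42,21,14,7,6,3,2,1}  Σφ=12+12+6+6+2+2+1+1=42
d|43:{1,43}  Σφ=1+42=43
d|44:{1,2,4,11,22,44}  Σφ=1+1+2+10+10+20=44

39, 40, 41, 42, 43, 44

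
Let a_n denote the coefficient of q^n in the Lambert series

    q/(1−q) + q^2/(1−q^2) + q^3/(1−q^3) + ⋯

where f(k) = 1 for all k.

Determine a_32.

a_32 = 6

d|32:{32,16,8,4,2,1}  Σf=1+1+1+1+1+1=6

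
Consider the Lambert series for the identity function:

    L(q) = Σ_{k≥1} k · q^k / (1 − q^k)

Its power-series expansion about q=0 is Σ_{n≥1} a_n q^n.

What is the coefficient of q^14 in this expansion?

a_14 = 24

q^14  k|14↦f(k): 1:1 2:2 7:7 14:14  a_14=24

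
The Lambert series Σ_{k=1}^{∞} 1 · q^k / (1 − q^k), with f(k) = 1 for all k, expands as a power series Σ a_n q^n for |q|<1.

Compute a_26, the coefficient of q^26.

a_26 = 4

d|26:{1,2,13,26}  Σf=1+1+1+1=4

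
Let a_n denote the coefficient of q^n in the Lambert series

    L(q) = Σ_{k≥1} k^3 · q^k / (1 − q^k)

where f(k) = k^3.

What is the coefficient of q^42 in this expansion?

n=42: 42·1 21·2 14·3 7·6 6·7 3·14 2·21 1·42  f→[74088+9261+2744+343+216+27+8+1]=86688

a_42 = 86688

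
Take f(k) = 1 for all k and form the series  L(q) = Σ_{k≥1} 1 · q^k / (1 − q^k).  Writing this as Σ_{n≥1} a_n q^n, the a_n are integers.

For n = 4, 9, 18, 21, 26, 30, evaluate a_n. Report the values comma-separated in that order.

[q^4] f(1)=1,f(2)=1,f(4)=1 ⇒ 3
[q^9] f(1)=1,f(3)=1,f(9)=1 ⇒ 3
q^18  k|18↦f(k): 1:1 2:1 3:1 6:1 9:1 18:1  a_18=6
n=21: 21·1 7·3 3·7 1·21  f→[1+1+1+1]=4
q^26  k|26↦f(k): 1:1 2:1 13:1 26:1  a_26=4
n=30: 1·30 2·15 3·10 5·6 6·5 10·3 15·2 30·1  f→[1+1+1+1+1+1+1+1]=8

3, 3, 6, 4, 4, 8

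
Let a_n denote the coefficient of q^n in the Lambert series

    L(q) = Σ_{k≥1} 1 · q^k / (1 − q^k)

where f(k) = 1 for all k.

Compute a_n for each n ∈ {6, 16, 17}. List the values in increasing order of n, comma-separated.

q^6  k|6↦f(k): 1:1 2:1 3:1 6:1  a_6=4
d|16:{16,8,4,2,1}  Σf=1+1+1+1+1=5
[q^17] f(1)=1,f(17)=1 ⇒ 2

4, 5, 2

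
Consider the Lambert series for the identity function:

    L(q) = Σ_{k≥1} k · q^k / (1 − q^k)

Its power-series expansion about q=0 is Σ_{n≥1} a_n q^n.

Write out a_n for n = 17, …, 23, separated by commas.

n=17: 1·17 17·1  f→[1+17]=18
q^18  k|18↦f(k): 18:18 9:9 6:6 3:3 2:2 1:1  a_18=39
q^19  k|19↦f(k): 19:19 1:1  a_19=20
[q^20] f(1)=1,f(2)=2,f(4)=4,f(5)=5,f(10)=10,f(20)=20 ⇒ 42
d|21:{1,3,7,21}  Σf=1+3+7+21=32
[q^22] f(1)=1,f(2)=2,f(11)=11,f(22)=22 ⇒ 36
n=23: 23·1 1·23  f→[23+1]=24

18, 39, 20, 42, 32, 36, 24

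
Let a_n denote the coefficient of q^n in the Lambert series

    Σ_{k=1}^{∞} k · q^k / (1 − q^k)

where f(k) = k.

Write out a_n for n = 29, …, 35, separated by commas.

q^29  k|29↦f(k): 1:1 29:29  a_29=30
[q^30] f(1)=1,f(2)=2,f(3)=3,f(5)=5,f(6)=6,f(10)=10,f(15)=15,f(30)=30 ⇒ 72
q^31  k|31↦f(k): 31:31 1:1  a_31=32
q^32  k|32↦f(k): 1:1 2:2 4:4 8:8 16:16 32:32  a_32=63
n=33: 33·1 11·3 3·11 1·33  f→[33+11+3+1]=48
n=34: 1·34 2·17 17·2 34·1  f→[1+2+17+34]=54
q^35  k|35↦f(k): 35:35 7:7 5:5 1:1  a_35=48

30, 72, 32, 63, 48, 54, 48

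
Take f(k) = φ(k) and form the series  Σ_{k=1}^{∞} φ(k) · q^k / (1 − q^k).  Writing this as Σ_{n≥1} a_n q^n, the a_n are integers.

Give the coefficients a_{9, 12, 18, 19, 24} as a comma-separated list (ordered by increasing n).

q^9  k|9↦φ(k): 1:1 3:2 9:6  a_9=9
d|12:{1,2,3,4,6,12}  Σφ=1+1+2+2+2+4=12
[q^18] φ(1)=1,φ(2)=1,φ(3)=2,φ(6)=2,φ(9)=6,φ(18)=6 ⇒ 18
[q^19] φ(19)=18,φ(1)=1 ⇒ 19
d|24:{24,12,8,6,4,3,2,1}  Σφ=8+4+4+2+2+2+1+1=24

9, 12, 18, 19, 24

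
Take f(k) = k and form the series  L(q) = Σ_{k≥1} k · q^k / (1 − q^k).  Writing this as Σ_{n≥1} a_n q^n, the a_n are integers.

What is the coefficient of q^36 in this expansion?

q^36  k|36↦f(k): 36:36 18:18 12:12 9:9 6:6 4:4 3:3 2:2 1:1  a_36=91

a_36 = 91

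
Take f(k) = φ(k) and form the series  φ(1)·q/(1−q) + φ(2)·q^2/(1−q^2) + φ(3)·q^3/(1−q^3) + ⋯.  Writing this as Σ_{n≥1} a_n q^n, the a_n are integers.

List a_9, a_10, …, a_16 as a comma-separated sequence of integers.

q^9  k|9↦φ(k): 1:1 3:2 9:6  a_9=9
d|10:{1,2,5,10}  Σφ=1+1+4+4=10
n=11: 11·1 1·11  φ→[10+1]=11
q^12  k|12↦φ(k): 12:4 6:2 4:2 3:2 2:1 1:1  a_12=12
[q^13] φ(1)=1,φ(13)=12 ⇒ 13
n=14: 1·14 2·7 7·2 14·1  φ→[1+1+6+6]=14
n=15: 1·15 3·5 5·3 15·1  φ→[1+2+4+8]=15
q^16  k|16↦φ(k): 16:8 8:4 4:2 2:1 1:1  a_16=16

9, 10, 11, 12, 13, 14, 15, 16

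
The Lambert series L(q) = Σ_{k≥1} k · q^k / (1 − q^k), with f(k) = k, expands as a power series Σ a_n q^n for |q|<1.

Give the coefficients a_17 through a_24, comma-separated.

n=17: 17·1 1·17  f→[17+1]=18
[q^18] f(18)=18,f(9)=9,f(6)=6,f(3)=3,f(2)=2,f(1)=1 ⇒ 39
q^19  k|19↦f(k): 1:1 19:19  a_19=20
q^20  k|20↦f(k): 20:20 10:10 5:5 4:4 2:2 1:1  a_20=42
d|21:{21,7,3,1}  Σf=21+7+3+1=32
q^22  k|22↦f(k): 1:1 2:2 11:11 22:22  a_22=36
d|23:{1,23}  Σf=1+23=24
n=24: 24·1 12·2 8·3 6·4 4·6 3·8 2·12 1·24  f→[24+12+8+6+4+3+2+1]=60

18, 39, 20, 42, 32, 36, 24, 60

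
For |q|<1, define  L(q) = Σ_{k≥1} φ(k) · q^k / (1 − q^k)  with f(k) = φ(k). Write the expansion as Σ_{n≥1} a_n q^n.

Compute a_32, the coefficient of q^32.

d|32:{32,16,8,4,2,1}  Σφ=16+8+4+2+1+1=32

a_32 = 32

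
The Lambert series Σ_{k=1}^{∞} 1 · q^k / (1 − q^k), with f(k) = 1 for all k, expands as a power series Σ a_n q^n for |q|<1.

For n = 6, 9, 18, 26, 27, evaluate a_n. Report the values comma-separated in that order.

[q^6] f(1)=1,f(2)=1,f(3)=1,f(6)=1 ⇒ 4
n=9: 1·9 3·3 9·1  f→[1+1+1]=3
d|18:{1,2,3,6,9,18}  Σf=1+1+1+1+1+1=6
d|26:{1,2,13,26}  Σf=1+1+1+1=4
q^27  k|27↦f(k): 27:1 9:1 3:1 1:1  a_27=4

4, 3, 6, 4, 4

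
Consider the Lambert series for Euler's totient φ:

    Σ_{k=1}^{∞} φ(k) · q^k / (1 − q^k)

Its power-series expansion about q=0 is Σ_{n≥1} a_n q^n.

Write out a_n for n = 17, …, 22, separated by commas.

[q^17] φ(1)=1,φ(17)=16 ⇒ 17
q^18  k|18↦φ(k): 1:1 2:1 3:2 6:2 9:6 18:6  a_18=18
q^19  k|19↦φ(k): 19:18 1:1  a_19=19
n=20: 1·20 2·10 4·5 5·4 10·2 20·1  φ→[1+1+2+4+4+8]=20
[q^21] φ(21)=12,φ(7)=6,φ(3)=2,φ(1)=1 ⇒ 21
n=22: 1·22 2·11 11·2 22·1  φ→[1+1+10+10]=22

17, 18, 19, 20, 21, 22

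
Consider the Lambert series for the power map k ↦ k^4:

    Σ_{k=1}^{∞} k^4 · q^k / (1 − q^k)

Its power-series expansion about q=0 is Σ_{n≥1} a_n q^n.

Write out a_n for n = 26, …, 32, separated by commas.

n=26: 1·26 2·13 13·2 26·1  f→[1+16+28561+456976]=485554
n=27: 1·27 3·9 9·3 27·1  f→[1+81+6561+531441]=538084
q^28  k|28↦f(k): 1:1 2:16 4:256 7:2401 14:38416 28:614656  a_28=655746
[q^29] f(1)=1,f(29)=707281 ⇒ 707282
d|30:{1,2,3,5,6,10,15,30}  Σf=1+16+81+625+1296+10000+50625+810000=872644
d|31:{1,31}  Σf=1+923521=923522
n=32: 32·1 16·2 8·4 4·8 2·16 1·32  f→[1048576+65536+4096+256+16+1]=1118481

485554, 538084, 655746, 707282, 872644, 923522, 1118481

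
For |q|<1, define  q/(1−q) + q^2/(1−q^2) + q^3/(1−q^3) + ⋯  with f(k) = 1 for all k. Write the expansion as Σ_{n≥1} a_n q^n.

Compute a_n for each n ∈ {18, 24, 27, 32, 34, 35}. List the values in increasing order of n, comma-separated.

n=18: 18·1 9·2 6·3 3·6 2·9 1·18  f→[1+1+1+1+1+1]=6
n=24: 24·1 12·2 8·3 6·4 4·6 3·8 2·12 1·24  f→[1+1+1+1+1+1+1+1]=8
n=27: 1·27 3·9 9·3 27·1  f→[1+1+1+1]=4
d|32:{32,16,8,4,2,1}  Σf=1+1+1+1+1+1=6
[q^34] f(1)=1,f(2)=1,f(17)=1,f(34)=1 ⇒ 4
q^35  k|35↦f(k): 1:1 5:1 7:1 35:1  a_35=4

6, 8, 4, 6, 4, 4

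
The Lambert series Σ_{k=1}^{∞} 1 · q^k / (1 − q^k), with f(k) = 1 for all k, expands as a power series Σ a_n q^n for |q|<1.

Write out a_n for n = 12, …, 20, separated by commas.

[q^12] f(12)=1,f(6)=1,f(4)=1,f(3)=1,f(2)=1,f(1)=1 ⇒ 6
d|13:{13,1}  Σf=1+1=2
n=14: 14·1 7·2 2·7 1·14  f→[1+1+1+1]=4
[q^15] f(1)=1,f(3)=1,f(5)=1,f(15)=1 ⇒ 4
d|16:{16,8,4,2,1}  Σf=1+1+1+1+1=5
q^17  k|17↦f(k): 17:1 1:1  a_17=2
q^18  k|18↦f(k): 18:1 9:1 6:1 3:1 2:1 1:1  a_18=6
[q^19] f(19)=1,f(1)=1 ⇒ 2
n=20: 20·1 10·2 5·4 4·5 2·10 1·20  f→[1+1+1+1+1+1]=6

6, 2, 4, 4, 5, 2, 6, 2, 6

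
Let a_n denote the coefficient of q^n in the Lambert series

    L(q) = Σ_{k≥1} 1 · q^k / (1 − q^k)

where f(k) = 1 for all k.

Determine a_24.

a_24 = 8

d|24:{24,12,8,6,4,3,2,1}  Σf=1+1+1+1+1+1+1+1=8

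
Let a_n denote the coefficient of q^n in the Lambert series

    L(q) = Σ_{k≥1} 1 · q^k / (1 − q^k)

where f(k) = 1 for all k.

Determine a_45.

[q^45] f(1)=1,f(3)=1,f(5)=1,f(9)=1,f(15)=1,f(45)=1 ⇒ 6

a_45 = 6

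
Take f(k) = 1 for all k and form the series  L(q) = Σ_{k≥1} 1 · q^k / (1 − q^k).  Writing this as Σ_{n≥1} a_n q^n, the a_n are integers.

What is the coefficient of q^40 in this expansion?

a_40 = 8

q^40  k|40↦f(k): 1:1 2:1 4:1 5:1 8:1 10:1 20:1 40:1  a_40=8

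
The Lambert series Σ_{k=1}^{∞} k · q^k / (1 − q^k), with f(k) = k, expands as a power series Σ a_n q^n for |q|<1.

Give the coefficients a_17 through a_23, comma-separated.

18, 39, 20, 42, 32, 36, 24

d|17:{17,1}  Σf=17+1=18
[q^18] f(1)=1,f(2)=2,f(3)=3,f(6)=6,f(9)=9,f(18)=18 ⇒ 39
[q^19] f(1)=1,f(19)=19 ⇒ 20
d|20:{1,2,4,5,10,20}  Σf=1+2+4+5+10+20=42
q^21  k|21↦f(k): 21:21 7:7 3:3 1:1  a_21=32
n=22: 1·22 2·11 11·2 22·1  f→[1+2+11+22]=36
q^23  k|23↦f(k): 23:23 1:1  a_23=24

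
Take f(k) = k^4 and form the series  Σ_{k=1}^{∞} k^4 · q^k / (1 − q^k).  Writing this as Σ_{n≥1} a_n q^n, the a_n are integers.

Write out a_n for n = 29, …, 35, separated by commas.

d|29:{1,29}  Σf=1+707281=707282
n=30: 1·30 2·15 3·10 5·6 6·5 10·3 15·2 30·1  f→[1+16+81+625+1296+10000+50625+810000]=872644
n=31: 31·1 1·31  f→[923521+1]=923522
d|32:{32,16,8,4,2,1}  Σf=1048576+65536+4096+256+16+1=1118481
d|33:{33,11,3,1}  Σf=1185921+14641+81+1=1200644
q^34  k|34↦f(k): 34:1336336 17:83521 2:16 1:1  a_34=1419874
q^35  k|35↦f(k): 1:1 5:625 7:2401 35:1500625  a_35=1503652

707282, 872644, 923522, 1118481, 1200644, 1419874, 1503652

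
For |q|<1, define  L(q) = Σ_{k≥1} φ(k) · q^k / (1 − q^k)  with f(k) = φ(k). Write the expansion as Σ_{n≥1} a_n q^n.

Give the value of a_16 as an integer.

d|16:{16,8,4,2,1}  Σφ=8+4+2+1+1=16

a_16 = 16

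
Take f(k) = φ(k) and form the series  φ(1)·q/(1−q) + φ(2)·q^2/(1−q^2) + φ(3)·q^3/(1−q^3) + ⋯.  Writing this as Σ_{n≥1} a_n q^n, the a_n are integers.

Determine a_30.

n=30: 1·30 2·15 3·10 5·6 6·5 10·3 15·2 30·1  φ→[1+1+2+4+2+4+8+8]=30

a_30 = 30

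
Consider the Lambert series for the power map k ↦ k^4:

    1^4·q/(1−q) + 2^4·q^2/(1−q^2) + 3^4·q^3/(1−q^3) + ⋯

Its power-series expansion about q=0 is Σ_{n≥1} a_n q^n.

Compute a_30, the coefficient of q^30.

a_30 = 872644

q^30  k|30↦f(k): 1:1 2:16 3:81 5:625 6:1296 10:10000 15:50625 30:810000  a_30=872644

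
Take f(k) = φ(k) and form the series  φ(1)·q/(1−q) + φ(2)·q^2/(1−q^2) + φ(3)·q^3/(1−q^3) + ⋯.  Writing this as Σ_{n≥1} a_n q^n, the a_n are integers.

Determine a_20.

d|20:{1,2,4,5,10,20}  Σφ=1+1+2+4+4+8=20

a_20 = 20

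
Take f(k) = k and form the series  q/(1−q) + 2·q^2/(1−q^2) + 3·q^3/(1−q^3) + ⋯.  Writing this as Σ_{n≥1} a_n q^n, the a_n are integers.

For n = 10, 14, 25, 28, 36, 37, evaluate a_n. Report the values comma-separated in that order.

d|10:{10,5,2,1}  Σf=10+5+2+1=18
d|14:{14,7,2,1}  Σf=14+7+2+1=24
d|25:{1,5,25}  Σf=1+5+25=31
[q^28] f(1)=1,f(2)=2,f(4)=4,f(7)=7,f(14)=14,f(28)=28 ⇒ 56
q^36  k|36↦f(k): 1:1 2:2 3:3 4:4 6:6 9:9 12:12 18:18 36:36  a_36=91
[q^37] f(37)=37,f(1)=1 ⇒ 38

18, 24, 31, 56, 91, 38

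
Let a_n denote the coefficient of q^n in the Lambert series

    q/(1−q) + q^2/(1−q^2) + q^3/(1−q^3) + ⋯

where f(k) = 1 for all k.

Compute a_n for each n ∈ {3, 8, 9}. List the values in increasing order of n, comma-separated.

n=3: 3·1 1·3  f→[1+1]=2
n=8: 8·1 4·2 2·4 1·8  f→[1+1+1+1]=4
[q^9] f(9)=1,f(3)=1,f(1)=1 ⇒ 3

2, 4, 3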